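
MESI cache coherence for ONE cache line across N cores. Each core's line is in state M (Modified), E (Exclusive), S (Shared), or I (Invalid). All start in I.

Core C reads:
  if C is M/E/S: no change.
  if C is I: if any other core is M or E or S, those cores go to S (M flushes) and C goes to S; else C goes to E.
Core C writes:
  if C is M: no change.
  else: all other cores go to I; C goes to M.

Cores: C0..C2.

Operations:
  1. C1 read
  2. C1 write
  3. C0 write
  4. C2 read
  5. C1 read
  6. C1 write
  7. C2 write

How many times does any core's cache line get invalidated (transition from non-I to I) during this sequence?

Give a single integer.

Answer: 4

Derivation:
Op 1: C1 read [C1 read from I: no other sharers -> C1=E (exclusive)] -> [I,E,I] (invalidations this op: 0; running total: 0)
Op 2: C1 write [C1 write: invalidate none -> C1=M] -> [I,M,I] (invalidations this op: 0; running total: 0)
Op 3: C0 write [C0 write: invalidate ['C1=M'] -> C0=M] -> [M,I,I] (invalidations this op: 1; running total: 1)
Op 4: C2 read [C2 read from I: others=['C0=M'] -> C2=S, others downsized to S] -> [S,I,S] (invalidations this op: 0; running total: 1)
Op 5: C1 read [C1 read from I: others=['C0=S', 'C2=S'] -> C1=S, others downsized to S] -> [S,S,S] (invalidations this op: 0; running total: 1)
Op 6: C1 write [C1 write: invalidate ['C0=S', 'C2=S'] -> C1=M] -> [I,M,I] (invalidations this op: 2; running total: 3)
Op 7: C2 write [C2 write: invalidate ['C1=M'] -> C2=M] -> [I,I,M] (invalidations this op: 1; running total: 4)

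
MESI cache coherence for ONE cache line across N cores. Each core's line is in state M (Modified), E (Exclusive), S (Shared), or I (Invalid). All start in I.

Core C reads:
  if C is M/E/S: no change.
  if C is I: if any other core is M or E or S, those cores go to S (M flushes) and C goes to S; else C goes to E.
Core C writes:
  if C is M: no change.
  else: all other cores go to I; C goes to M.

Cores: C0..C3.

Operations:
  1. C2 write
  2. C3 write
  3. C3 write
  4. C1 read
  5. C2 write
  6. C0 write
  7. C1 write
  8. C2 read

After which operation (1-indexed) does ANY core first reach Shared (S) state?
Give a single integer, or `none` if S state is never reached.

Op 1: C2 write [C2 write: invalidate none -> C2=M] -> [I,I,M,I]
Op 2: C3 write [C3 write: invalidate ['C2=M'] -> C3=M] -> [I,I,I,M]
Op 3: C3 write [C3 write: already M (modified), no change] -> [I,I,I,M]
Op 4: C1 read [C1 read from I: others=['C3=M'] -> C1=S, others downsized to S] -> [I,S,I,S]
  -> First S state at op 4; remaining ops need not be traced.

Answer: 4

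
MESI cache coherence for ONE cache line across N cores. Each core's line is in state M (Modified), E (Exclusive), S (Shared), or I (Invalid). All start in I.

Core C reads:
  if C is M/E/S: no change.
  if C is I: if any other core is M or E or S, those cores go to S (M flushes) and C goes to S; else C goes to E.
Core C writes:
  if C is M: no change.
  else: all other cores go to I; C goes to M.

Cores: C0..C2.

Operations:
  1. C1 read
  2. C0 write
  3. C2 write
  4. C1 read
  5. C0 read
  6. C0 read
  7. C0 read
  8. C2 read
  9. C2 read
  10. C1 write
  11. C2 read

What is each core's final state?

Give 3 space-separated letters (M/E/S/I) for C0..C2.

Answer: I S S

Derivation:
Op 1: C1 read [C1 read from I: no other sharers -> C1=E (exclusive)] -> [I,E,I]
Op 2: C0 write [C0 write: invalidate ['C1=E'] -> C0=M] -> [M,I,I]
Op 3: C2 write [C2 write: invalidate ['C0=M'] -> C2=M] -> [I,I,M]
Op 4: C1 read [C1 read from I: others=['C2=M'] -> C1=S, others downsized to S] -> [I,S,S]
Op 5: C0 read [C0 read from I: others=['C1=S', 'C2=S'] -> C0=S, others downsized to S] -> [S,S,S]
Op 6: C0 read [C0 read: already in S, no change] -> [S,S,S]
Op 7: C0 read [C0 read: already in S, no change] -> [S,S,S]
Op 8: C2 read [C2 read: already in S, no change] -> [S,S,S]
Op 9: C2 read [C2 read: already in S, no change] -> [S,S,S]
Op 10: C1 write [C1 write: invalidate ['C0=S', 'C2=S'] -> C1=M] -> [I,M,I]
Op 11: C2 read [C2 read from I: others=['C1=M'] -> C2=S, others downsized to S] -> [I,S,S]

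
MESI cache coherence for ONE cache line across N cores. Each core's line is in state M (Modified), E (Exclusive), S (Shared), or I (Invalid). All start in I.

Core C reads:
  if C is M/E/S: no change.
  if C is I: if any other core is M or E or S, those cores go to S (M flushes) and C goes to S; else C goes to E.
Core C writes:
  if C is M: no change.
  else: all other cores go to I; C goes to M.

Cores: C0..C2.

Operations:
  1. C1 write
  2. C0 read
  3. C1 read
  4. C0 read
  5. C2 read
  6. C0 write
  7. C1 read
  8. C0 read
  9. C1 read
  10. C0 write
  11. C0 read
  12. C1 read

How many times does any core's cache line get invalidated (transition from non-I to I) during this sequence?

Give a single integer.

Op 1: C1 write [C1 write: invalidate none -> C1=M] -> [I,M,I] (invalidations this op: 0; running total: 0)
Op 2: C0 read [C0 read from I: others=['C1=M'] -> C0=S, others downsized to S] -> [S,S,I] (invalidations this op: 0; running total: 0)
Op 3: C1 read [C1 read: already in S, no change] -> [S,S,I] (invalidations this op: 0; running total: 0)
Op 4: C0 read [C0 read: already in S, no change] -> [S,S,I] (invalidations this op: 0; running total: 0)
Op 5: C2 read [C2 read from I: others=['C0=S', 'C1=S'] -> C2=S, others downsized to S] -> [S,S,S] (invalidations this op: 0; running total: 0)
Op 6: C0 write [C0 write: invalidate ['C1=S', 'C2=S'] -> C0=M] -> [M,I,I] (invalidations this op: 2; running total: 2)
Op 7: C1 read [C1 read from I: others=['C0=M'] -> C1=S, others downsized to S] -> [S,S,I] (invalidations this op: 0; running total: 2)
Op 8: C0 read [C0 read: already in S, no change] -> [S,S,I] (invalidations this op: 0; running total: 2)
Op 9: C1 read [C1 read: already in S, no change] -> [S,S,I] (invalidations this op: 0; running total: 2)
Op 10: C0 write [C0 write: invalidate ['C1=S'] -> C0=M] -> [M,I,I] (invalidations this op: 1; running total: 3)
Op 11: C0 read [C0 read: already in M, no change] -> [M,I,I] (invalidations this op: 0; running total: 3)
Op 12: C1 read [C1 read from I: others=['C0=M'] -> C1=S, others downsized to S] -> [S,S,I] (invalidations this op: 0; running total: 3)

Answer: 3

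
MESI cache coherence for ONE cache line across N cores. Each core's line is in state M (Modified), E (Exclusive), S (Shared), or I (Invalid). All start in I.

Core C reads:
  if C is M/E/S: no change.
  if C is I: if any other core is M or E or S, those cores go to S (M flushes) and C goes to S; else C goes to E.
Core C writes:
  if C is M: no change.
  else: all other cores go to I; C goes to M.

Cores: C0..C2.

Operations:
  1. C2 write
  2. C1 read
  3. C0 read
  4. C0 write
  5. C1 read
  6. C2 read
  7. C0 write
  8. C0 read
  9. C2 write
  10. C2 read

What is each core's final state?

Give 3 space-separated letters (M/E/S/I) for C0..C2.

Answer: I I M

Derivation:
Op 1: C2 write [C2 write: invalidate none -> C2=M] -> [I,I,M]
Op 2: C1 read [C1 read from I: others=['C2=M'] -> C1=S, others downsized to S] -> [I,S,S]
Op 3: C0 read [C0 read from I: others=['C1=S', 'C2=S'] -> C0=S, others downsized to S] -> [S,S,S]
Op 4: C0 write [C0 write: invalidate ['C1=S', 'C2=S'] -> C0=M] -> [M,I,I]
Op 5: C1 read [C1 read from I: others=['C0=M'] -> C1=S, others downsized to S] -> [S,S,I]
Op 6: C2 read [C2 read from I: others=['C0=S', 'C1=S'] -> C2=S, others downsized to S] -> [S,S,S]
Op 7: C0 write [C0 write: invalidate ['C1=S', 'C2=S'] -> C0=M] -> [M,I,I]
Op 8: C0 read [C0 read: already in M, no change] -> [M,I,I]
Op 9: C2 write [C2 write: invalidate ['C0=M'] -> C2=M] -> [I,I,M]
Op 10: C2 read [C2 read: already in M, no change] -> [I,I,M]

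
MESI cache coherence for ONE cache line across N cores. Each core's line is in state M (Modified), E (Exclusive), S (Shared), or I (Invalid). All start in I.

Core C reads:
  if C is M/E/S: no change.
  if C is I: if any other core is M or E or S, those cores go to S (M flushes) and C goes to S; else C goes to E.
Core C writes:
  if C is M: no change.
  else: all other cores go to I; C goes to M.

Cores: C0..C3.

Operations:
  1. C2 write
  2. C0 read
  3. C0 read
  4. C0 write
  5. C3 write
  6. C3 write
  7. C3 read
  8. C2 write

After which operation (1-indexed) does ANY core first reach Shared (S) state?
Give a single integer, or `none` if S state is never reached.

Op 1: C2 write [C2 write: invalidate none -> C2=M] -> [I,I,M,I]
Op 2: C0 read [C0 read from I: others=['C2=M'] -> C0=S, others downsized to S] -> [S,I,S,I]
  -> First S state at op 2; remaining ops need not be traced.

Answer: 2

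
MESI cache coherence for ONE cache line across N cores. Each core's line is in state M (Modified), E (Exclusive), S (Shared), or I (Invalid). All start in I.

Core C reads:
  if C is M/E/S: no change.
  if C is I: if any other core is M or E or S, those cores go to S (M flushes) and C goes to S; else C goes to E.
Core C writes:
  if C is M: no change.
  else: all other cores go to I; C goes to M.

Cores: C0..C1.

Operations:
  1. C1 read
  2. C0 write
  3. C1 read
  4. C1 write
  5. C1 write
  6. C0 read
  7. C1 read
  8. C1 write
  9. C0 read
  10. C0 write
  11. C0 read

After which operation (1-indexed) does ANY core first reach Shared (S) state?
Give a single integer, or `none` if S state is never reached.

Answer: 3

Derivation:
Op 1: C1 read [C1 read from I: no other sharers -> C1=E (exclusive)] -> [I,E]
Op 2: C0 write [C0 write: invalidate ['C1=E'] -> C0=M] -> [M,I]
Op 3: C1 read [C1 read from I: others=['C0=M'] -> C1=S, others downsized to S] -> [S,S]
  -> First S state at op 3; remaining ops need not be traced.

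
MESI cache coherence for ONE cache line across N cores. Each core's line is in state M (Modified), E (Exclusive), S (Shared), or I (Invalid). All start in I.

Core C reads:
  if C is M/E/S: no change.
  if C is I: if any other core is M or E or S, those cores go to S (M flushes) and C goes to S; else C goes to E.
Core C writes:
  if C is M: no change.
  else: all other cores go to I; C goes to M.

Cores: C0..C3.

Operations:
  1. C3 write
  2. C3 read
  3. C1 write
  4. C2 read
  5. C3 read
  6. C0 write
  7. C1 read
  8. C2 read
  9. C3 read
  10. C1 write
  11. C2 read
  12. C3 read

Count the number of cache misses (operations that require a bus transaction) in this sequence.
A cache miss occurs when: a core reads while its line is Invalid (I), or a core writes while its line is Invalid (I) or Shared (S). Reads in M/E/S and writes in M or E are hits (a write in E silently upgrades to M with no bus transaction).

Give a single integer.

Answer: 11

Derivation:
Op 1: C3 write [C3 write: invalidate none -> C3=M] -> [I,I,I,M] [MISS #1: write from I]
Op 2: C3 read [C3 read: already in M, no change] -> [I,I,I,M] [hit: read from M]
Op 3: C1 write [C1 write: invalidate ['C3=M'] -> C1=M] -> [I,M,I,I] [MISS #2: write from I]
Op 4: C2 read [C2 read from I: others=['C1=M'] -> C2=S, others downsized to S] -> [I,S,S,I] [MISS #3: read from I]
Op 5: C3 read [C3 read from I: others=['C1=S', 'C2=S'] -> C3=S, others downsized to S] -> [I,S,S,S] [MISS #4: read from I]
Op 6: C0 write [C0 write: invalidate ['C1=S', 'C2=S', 'C3=S'] -> C0=M] -> [M,I,I,I] [MISS #5: write from I]
Op 7: C1 read [C1 read from I: others=['C0=M'] -> C1=S, others downsized to S] -> [S,S,I,I] [MISS #6: read from I]
Op 8: C2 read [C2 read from I: others=['C0=S', 'C1=S'] -> C2=S, others downsized to S] -> [S,S,S,I] [MISS #7: read from I]
Op 9: C3 read [C3 read from I: others=['C0=S', 'C1=S', 'C2=S'] -> C3=S, others downsized to S] -> [S,S,S,S] [MISS #8: read from I]
Op 10: C1 write [C1 write: invalidate ['C0=S', 'C2=S', 'C3=S'] -> C1=M] -> [I,M,I,I] [MISS #9: write from S]
Op 11: C2 read [C2 read from I: others=['C1=M'] -> C2=S, others downsized to S] -> [I,S,S,I] [MISS #10: read from I]
Op 12: C3 read [C3 read from I: others=['C1=S', 'C2=S'] -> C3=S, others downsized to S] -> [I,S,S,S] [MISS #11: read from I]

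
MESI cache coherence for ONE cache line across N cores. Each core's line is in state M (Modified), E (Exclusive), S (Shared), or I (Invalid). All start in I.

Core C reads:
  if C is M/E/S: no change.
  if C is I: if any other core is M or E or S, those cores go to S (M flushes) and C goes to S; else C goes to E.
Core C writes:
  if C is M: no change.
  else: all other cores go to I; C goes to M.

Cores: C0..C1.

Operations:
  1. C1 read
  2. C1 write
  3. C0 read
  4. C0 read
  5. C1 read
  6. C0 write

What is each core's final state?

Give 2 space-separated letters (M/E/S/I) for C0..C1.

Answer: M I

Derivation:
Op 1: C1 read [C1 read from I: no other sharers -> C1=E (exclusive)] -> [I,E]
Op 2: C1 write [C1 write: invalidate none -> C1=M] -> [I,M]
Op 3: C0 read [C0 read from I: others=['C1=M'] -> C0=S, others downsized to S] -> [S,S]
Op 4: C0 read [C0 read: already in S, no change] -> [S,S]
Op 5: C1 read [C1 read: already in S, no change] -> [S,S]
Op 6: C0 write [C0 write: invalidate ['C1=S'] -> C0=M] -> [M,I]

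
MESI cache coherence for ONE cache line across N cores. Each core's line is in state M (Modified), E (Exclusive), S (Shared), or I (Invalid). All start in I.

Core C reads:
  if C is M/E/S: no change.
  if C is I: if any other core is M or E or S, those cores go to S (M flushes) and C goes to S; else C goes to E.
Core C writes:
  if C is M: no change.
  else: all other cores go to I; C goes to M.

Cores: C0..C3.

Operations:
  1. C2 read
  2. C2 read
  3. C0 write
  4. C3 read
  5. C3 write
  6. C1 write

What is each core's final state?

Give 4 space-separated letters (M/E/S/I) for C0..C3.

Op 1: C2 read [C2 read from I: no other sharers -> C2=E (exclusive)] -> [I,I,E,I]
Op 2: C2 read [C2 read: already in E, no change] -> [I,I,E,I]
Op 3: C0 write [C0 write: invalidate ['C2=E'] -> C0=M] -> [M,I,I,I]
Op 4: C3 read [C3 read from I: others=['C0=M'] -> C3=S, others downsized to S] -> [S,I,I,S]
Op 5: C3 write [C3 write: invalidate ['C0=S'] -> C3=M] -> [I,I,I,M]
Op 6: C1 write [C1 write: invalidate ['C3=M'] -> C1=M] -> [I,M,I,I]

Answer: I M I I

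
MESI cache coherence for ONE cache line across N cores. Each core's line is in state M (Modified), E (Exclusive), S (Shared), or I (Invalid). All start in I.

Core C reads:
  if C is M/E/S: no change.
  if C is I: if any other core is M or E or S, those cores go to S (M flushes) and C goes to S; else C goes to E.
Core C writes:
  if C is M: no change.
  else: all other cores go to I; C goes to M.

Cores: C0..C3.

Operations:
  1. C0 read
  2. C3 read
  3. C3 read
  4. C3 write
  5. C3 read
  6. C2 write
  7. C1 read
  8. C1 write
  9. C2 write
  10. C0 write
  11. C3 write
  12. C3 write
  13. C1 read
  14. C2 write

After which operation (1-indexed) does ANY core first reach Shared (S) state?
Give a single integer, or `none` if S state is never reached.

Op 1: C0 read [C0 read from I: no other sharers -> C0=E (exclusive)] -> [E,I,I,I]
Op 2: C3 read [C3 read from I: others=['C0=E'] -> C3=S, others downsized to S] -> [S,I,I,S]
  -> First S state at op 2; remaining ops need not be traced.

Answer: 2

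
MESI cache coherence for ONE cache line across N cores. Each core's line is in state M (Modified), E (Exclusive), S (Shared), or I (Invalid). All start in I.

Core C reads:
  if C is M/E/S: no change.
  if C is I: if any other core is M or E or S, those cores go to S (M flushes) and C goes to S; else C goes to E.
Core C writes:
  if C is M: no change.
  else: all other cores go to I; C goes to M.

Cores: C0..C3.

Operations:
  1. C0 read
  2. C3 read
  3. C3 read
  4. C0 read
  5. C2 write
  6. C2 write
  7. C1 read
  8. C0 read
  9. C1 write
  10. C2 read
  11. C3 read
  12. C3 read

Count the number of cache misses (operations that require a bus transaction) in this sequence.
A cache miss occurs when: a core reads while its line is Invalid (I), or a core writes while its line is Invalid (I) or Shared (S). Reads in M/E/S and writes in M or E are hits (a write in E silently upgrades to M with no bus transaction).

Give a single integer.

Answer: 8

Derivation:
Op 1: C0 read [C0 read from I: no other sharers -> C0=E (exclusive)] -> [E,I,I,I] [MISS #1: read from I]
Op 2: C3 read [C3 read from I: others=['C0=E'] -> C3=S, others downsized to S] -> [S,I,I,S] [MISS #2: read from I]
Op 3: C3 read [C3 read: already in S, no change] -> [S,I,I,S] [hit: read from S]
Op 4: C0 read [C0 read: already in S, no change] -> [S,I,I,S] [hit: read from S]
Op 5: C2 write [C2 write: invalidate ['C0=S', 'C3=S'] -> C2=M] -> [I,I,M,I] [MISS #3: write from I]
Op 6: C2 write [C2 write: already M (modified), no change] -> [I,I,M,I] [hit: write from M]
Op 7: C1 read [C1 read from I: others=['C2=M'] -> C1=S, others downsized to S] -> [I,S,S,I] [MISS #4: read from I]
Op 8: C0 read [C0 read from I: others=['C1=S', 'C2=S'] -> C0=S, others downsized to S] -> [S,S,S,I] [MISS #5: read from I]
Op 9: C1 write [C1 write: invalidate ['C0=S', 'C2=S'] -> C1=M] -> [I,M,I,I] [MISS #6: write from S]
Op 10: C2 read [C2 read from I: others=['C1=M'] -> C2=S, others downsized to S] -> [I,S,S,I] [MISS #7: read from I]
Op 11: C3 read [C3 read from I: others=['C1=S', 'C2=S'] -> C3=S, others downsized to S] -> [I,S,S,S] [MISS #8: read from I]
Op 12: C3 read [C3 read: already in S, no change] -> [I,S,S,S] [hit: read from S]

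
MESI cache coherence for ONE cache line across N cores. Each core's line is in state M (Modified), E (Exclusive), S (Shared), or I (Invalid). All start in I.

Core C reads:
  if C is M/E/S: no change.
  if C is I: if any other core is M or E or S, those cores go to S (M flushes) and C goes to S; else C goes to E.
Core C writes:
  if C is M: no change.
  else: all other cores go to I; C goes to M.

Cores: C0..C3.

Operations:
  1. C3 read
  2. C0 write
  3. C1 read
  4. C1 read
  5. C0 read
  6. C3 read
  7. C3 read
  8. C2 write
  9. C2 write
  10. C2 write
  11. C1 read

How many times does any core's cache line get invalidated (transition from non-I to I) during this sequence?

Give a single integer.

Op 1: C3 read [C3 read from I: no other sharers -> C3=E (exclusive)] -> [I,I,I,E] (invalidations this op: 0; running total: 0)
Op 2: C0 write [C0 write: invalidate ['C3=E'] -> C0=M] -> [M,I,I,I] (invalidations this op: 1; running total: 1)
Op 3: C1 read [C1 read from I: others=['C0=M'] -> C1=S, others downsized to S] -> [S,S,I,I] (invalidations this op: 0; running total: 1)
Op 4: C1 read [C1 read: already in S, no change] -> [S,S,I,I] (invalidations this op: 0; running total: 1)
Op 5: C0 read [C0 read: already in S, no change] -> [S,S,I,I] (invalidations this op: 0; running total: 1)
Op 6: C3 read [C3 read from I: others=['C0=S', 'C1=S'] -> C3=S, others downsized to S] -> [S,S,I,S] (invalidations this op: 0; running total: 1)
Op 7: C3 read [C3 read: already in S, no change] -> [S,S,I,S] (invalidations this op: 0; running total: 1)
Op 8: C2 write [C2 write: invalidate ['C0=S', 'C1=S', 'C3=S'] -> C2=M] -> [I,I,M,I] (invalidations this op: 3; running total: 4)
Op 9: C2 write [C2 write: already M (modified), no change] -> [I,I,M,I] (invalidations this op: 0; running total: 4)
Op 10: C2 write [C2 write: already M (modified), no change] -> [I,I,M,I] (invalidations this op: 0; running total: 4)
Op 11: C1 read [C1 read from I: others=['C2=M'] -> C1=S, others downsized to S] -> [I,S,S,I] (invalidations this op: 0; running total: 4)

Answer: 4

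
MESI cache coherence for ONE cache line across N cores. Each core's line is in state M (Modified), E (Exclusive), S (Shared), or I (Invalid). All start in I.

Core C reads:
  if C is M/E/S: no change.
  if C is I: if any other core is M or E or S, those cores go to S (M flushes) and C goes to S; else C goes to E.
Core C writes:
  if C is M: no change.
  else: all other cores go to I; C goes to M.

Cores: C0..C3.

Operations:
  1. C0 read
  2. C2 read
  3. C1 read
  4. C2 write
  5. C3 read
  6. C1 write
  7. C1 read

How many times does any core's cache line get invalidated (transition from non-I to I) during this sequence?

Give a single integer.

Answer: 4

Derivation:
Op 1: C0 read [C0 read from I: no other sharers -> C0=E (exclusive)] -> [E,I,I,I] (invalidations this op: 0; running total: 0)
Op 2: C2 read [C2 read from I: others=['C0=E'] -> C2=S, others downsized to S] -> [S,I,S,I] (invalidations this op: 0; running total: 0)
Op 3: C1 read [C1 read from I: others=['C0=S', 'C2=S'] -> C1=S, others downsized to S] -> [S,S,S,I] (invalidations this op: 0; running total: 0)
Op 4: C2 write [C2 write: invalidate ['C0=S', 'C1=S'] -> C2=M] -> [I,I,M,I] (invalidations this op: 2; running total: 2)
Op 5: C3 read [C3 read from I: others=['C2=M'] -> C3=S, others downsized to S] -> [I,I,S,S] (invalidations this op: 0; running total: 2)
Op 6: C1 write [C1 write: invalidate ['C2=S', 'C3=S'] -> C1=M] -> [I,M,I,I] (invalidations this op: 2; running total: 4)
Op 7: C1 read [C1 read: already in M, no change] -> [I,M,I,I] (invalidations this op: 0; running total: 4)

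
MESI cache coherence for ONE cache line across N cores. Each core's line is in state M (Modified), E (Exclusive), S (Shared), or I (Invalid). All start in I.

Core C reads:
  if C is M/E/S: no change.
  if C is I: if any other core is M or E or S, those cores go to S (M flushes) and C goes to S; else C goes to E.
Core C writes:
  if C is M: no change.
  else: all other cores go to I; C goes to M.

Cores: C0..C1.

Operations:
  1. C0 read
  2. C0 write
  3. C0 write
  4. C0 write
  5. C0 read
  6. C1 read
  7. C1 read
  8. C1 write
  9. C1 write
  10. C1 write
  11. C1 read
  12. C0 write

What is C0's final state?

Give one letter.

Op 1: C0 read [C0 read from I: no other sharers -> C0=E (exclusive)] -> [E,I]
Op 2: C0 write [C0 write: invalidate none -> C0=M] -> [M,I]
Op 3: C0 write [C0 write: already M (modified), no change] -> [M,I]
Op 4: C0 write [C0 write: already M (modified), no change] -> [M,I]
Op 5: C0 read [C0 read: already in M, no change] -> [M,I]
Op 6: C1 read [C1 read from I: others=['C0=M'] -> C1=S, others downsized to S] -> [S,S]
Op 7: C1 read [C1 read: already in S, no change] -> [S,S]
Op 8: C1 write [C1 write: invalidate ['C0=S'] -> C1=M] -> [I,M]
Op 9: C1 write [C1 write: already M (modified), no change] -> [I,M]
Op 10: C1 write [C1 write: already M (modified), no change] -> [I,M]
Op 11: C1 read [C1 read: already in M, no change] -> [I,M]
Op 12: C0 write [C0 write: invalidate ['C1=M'] -> C0=M] -> [M,I]

Answer: M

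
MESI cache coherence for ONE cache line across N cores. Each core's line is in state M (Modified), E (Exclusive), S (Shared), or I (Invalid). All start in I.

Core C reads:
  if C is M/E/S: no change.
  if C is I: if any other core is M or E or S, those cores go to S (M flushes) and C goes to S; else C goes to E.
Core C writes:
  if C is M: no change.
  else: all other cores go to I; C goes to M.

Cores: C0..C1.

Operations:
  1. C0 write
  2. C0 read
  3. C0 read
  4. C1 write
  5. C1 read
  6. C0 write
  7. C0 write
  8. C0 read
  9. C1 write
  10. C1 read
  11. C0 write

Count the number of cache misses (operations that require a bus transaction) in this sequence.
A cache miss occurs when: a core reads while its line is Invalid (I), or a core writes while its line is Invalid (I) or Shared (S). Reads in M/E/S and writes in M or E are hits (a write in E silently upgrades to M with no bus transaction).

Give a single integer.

Answer: 5

Derivation:
Op 1: C0 write [C0 write: invalidate none -> C0=M] -> [M,I] [MISS #1: write from I]
Op 2: C0 read [C0 read: already in M, no change] -> [M,I] [hit: read from M]
Op 3: C0 read [C0 read: already in M, no change] -> [M,I] [hit: read from M]
Op 4: C1 write [C1 write: invalidate ['C0=M'] -> C1=M] -> [I,M] [MISS #2: write from I]
Op 5: C1 read [C1 read: already in M, no change] -> [I,M] [hit: read from M]
Op 6: C0 write [C0 write: invalidate ['C1=M'] -> C0=M] -> [M,I] [MISS #3: write from I]
Op 7: C0 write [C0 write: already M (modified), no change] -> [M,I] [hit: write from M]
Op 8: C0 read [C0 read: already in M, no change] -> [M,I] [hit: read from M]
Op 9: C1 write [C1 write: invalidate ['C0=M'] -> C1=M] -> [I,M] [MISS #4: write from I]
Op 10: C1 read [C1 read: already in M, no change] -> [I,M] [hit: read from M]
Op 11: C0 write [C0 write: invalidate ['C1=M'] -> C0=M] -> [M,I] [MISS #5: write from I]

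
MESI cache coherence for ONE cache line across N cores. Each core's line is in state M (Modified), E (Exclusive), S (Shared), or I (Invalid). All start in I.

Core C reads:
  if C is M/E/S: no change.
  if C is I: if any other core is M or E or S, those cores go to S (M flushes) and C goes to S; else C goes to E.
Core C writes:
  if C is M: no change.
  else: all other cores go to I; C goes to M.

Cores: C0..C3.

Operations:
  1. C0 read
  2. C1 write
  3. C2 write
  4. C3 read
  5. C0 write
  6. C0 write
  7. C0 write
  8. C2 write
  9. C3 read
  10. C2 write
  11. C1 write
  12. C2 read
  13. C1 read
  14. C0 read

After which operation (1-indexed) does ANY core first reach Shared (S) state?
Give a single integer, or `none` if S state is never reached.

Op 1: C0 read [C0 read from I: no other sharers -> C0=E (exclusive)] -> [E,I,I,I]
Op 2: C1 write [C1 write: invalidate ['C0=E'] -> C1=M] -> [I,M,I,I]
Op 3: C2 write [C2 write: invalidate ['C1=M'] -> C2=M] -> [I,I,M,I]
Op 4: C3 read [C3 read from I: others=['C2=M'] -> C3=S, others downsized to S] -> [I,I,S,S]
  -> First S state at op 4; remaining ops need not be traced.

Answer: 4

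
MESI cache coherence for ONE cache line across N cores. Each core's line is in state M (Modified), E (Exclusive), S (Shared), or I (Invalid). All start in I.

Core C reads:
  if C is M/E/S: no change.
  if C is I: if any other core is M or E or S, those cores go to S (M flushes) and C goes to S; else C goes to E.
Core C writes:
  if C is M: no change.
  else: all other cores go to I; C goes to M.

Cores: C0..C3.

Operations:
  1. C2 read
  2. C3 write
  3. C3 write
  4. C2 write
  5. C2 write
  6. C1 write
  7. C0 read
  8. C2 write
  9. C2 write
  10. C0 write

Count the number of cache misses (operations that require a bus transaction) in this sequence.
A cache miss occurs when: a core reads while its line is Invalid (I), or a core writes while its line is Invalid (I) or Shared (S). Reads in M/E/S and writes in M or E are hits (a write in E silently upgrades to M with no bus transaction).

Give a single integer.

Answer: 7

Derivation:
Op 1: C2 read [C2 read from I: no other sharers -> C2=E (exclusive)] -> [I,I,E,I] [MISS #1: read from I]
Op 2: C3 write [C3 write: invalidate ['C2=E'] -> C3=M] -> [I,I,I,M] [MISS #2: write from I]
Op 3: C3 write [C3 write: already M (modified), no change] -> [I,I,I,M] [hit: write from M]
Op 4: C2 write [C2 write: invalidate ['C3=M'] -> C2=M] -> [I,I,M,I] [MISS #3: write from I]
Op 5: C2 write [C2 write: already M (modified), no change] -> [I,I,M,I] [hit: write from M]
Op 6: C1 write [C1 write: invalidate ['C2=M'] -> C1=M] -> [I,M,I,I] [MISS #4: write from I]
Op 7: C0 read [C0 read from I: others=['C1=M'] -> C0=S, others downsized to S] -> [S,S,I,I] [MISS #5: read from I]
Op 8: C2 write [C2 write: invalidate ['C0=S', 'C1=S'] -> C2=M] -> [I,I,M,I] [MISS #6: write from I]
Op 9: C2 write [C2 write: already M (modified), no change] -> [I,I,M,I] [hit: write from M]
Op 10: C0 write [C0 write: invalidate ['C2=M'] -> C0=M] -> [M,I,I,I] [MISS #7: write from I]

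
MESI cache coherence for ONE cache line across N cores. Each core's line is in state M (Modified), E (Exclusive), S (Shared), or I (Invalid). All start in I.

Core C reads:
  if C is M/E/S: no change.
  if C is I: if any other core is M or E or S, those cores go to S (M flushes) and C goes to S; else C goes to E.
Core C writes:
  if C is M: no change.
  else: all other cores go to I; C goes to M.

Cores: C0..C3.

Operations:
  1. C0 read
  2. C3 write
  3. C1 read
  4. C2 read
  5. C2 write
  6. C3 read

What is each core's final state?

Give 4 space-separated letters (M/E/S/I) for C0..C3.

Op 1: C0 read [C0 read from I: no other sharers -> C0=E (exclusive)] -> [E,I,I,I]
Op 2: C3 write [C3 write: invalidate ['C0=E'] -> C3=M] -> [I,I,I,M]
Op 3: C1 read [C1 read from I: others=['C3=M'] -> C1=S, others downsized to S] -> [I,S,I,S]
Op 4: C2 read [C2 read from I: others=['C1=S', 'C3=S'] -> C2=S, others downsized to S] -> [I,S,S,S]
Op 5: C2 write [C2 write: invalidate ['C1=S', 'C3=S'] -> C2=M] -> [I,I,M,I]
Op 6: C3 read [C3 read from I: others=['C2=M'] -> C3=S, others downsized to S] -> [I,I,S,S]

Answer: I I S S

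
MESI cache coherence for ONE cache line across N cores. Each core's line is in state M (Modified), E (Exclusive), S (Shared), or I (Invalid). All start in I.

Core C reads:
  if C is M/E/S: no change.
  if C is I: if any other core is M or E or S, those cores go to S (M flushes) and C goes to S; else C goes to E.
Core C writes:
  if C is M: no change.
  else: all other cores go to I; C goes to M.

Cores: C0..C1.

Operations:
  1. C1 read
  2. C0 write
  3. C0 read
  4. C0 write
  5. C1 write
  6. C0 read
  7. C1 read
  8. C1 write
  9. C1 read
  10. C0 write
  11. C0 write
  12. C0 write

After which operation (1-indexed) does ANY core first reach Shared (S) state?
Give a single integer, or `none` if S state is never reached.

Op 1: C1 read [C1 read from I: no other sharers -> C1=E (exclusive)] -> [I,E]
Op 2: C0 write [C0 write: invalidate ['C1=E'] -> C0=M] -> [M,I]
Op 3: C0 read [C0 read: already in M, no change] -> [M,I]
Op 4: C0 write [C0 write: already M (modified), no change] -> [M,I]
Op 5: C1 write [C1 write: invalidate ['C0=M'] -> C1=M] -> [I,M]
Op 6: C0 read [C0 read from I: others=['C1=M'] -> C0=S, others downsized to S] -> [S,S]
  -> First S state at op 6; remaining ops need not be traced.

Answer: 6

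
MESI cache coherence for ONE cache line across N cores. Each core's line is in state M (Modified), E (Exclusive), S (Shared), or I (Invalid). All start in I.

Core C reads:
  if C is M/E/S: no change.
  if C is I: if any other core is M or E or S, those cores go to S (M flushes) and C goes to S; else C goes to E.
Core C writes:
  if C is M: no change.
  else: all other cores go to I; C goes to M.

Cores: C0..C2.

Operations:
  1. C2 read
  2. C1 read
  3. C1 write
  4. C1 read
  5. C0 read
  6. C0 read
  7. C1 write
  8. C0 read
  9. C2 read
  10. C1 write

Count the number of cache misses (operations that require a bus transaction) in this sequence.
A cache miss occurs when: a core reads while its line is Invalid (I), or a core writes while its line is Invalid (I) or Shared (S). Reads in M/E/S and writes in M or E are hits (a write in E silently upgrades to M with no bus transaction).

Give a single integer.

Op 1: C2 read [C2 read from I: no other sharers -> C2=E (exclusive)] -> [I,I,E] [MISS #1: read from I]
Op 2: C1 read [C1 read from I: others=['C2=E'] -> C1=S, others downsized to S] -> [I,S,S] [MISS #2: read from I]
Op 3: C1 write [C1 write: invalidate ['C2=S'] -> C1=M] -> [I,M,I] [MISS #3: write from S]
Op 4: C1 read [C1 read: already in M, no change] -> [I,M,I] [hit: read from M]
Op 5: C0 read [C0 read from I: others=['C1=M'] -> C0=S, others downsized to S] -> [S,S,I] [MISS #4: read from I]
Op 6: C0 read [C0 read: already in S, no change] -> [S,S,I] [hit: read from S]
Op 7: C1 write [C1 write: invalidate ['C0=S'] -> C1=M] -> [I,M,I] [MISS #5: write from S]
Op 8: C0 read [C0 read from I: others=['C1=M'] -> C0=S, others downsized to S] -> [S,S,I] [MISS #6: read from I]
Op 9: C2 read [C2 read from I: others=['C0=S', 'C1=S'] -> C2=S, others downsized to S] -> [S,S,S] [MISS #7: read from I]
Op 10: C1 write [C1 write: invalidate ['C0=S', 'C2=S'] -> C1=M] -> [I,M,I] [MISS #8: write from S]

Answer: 8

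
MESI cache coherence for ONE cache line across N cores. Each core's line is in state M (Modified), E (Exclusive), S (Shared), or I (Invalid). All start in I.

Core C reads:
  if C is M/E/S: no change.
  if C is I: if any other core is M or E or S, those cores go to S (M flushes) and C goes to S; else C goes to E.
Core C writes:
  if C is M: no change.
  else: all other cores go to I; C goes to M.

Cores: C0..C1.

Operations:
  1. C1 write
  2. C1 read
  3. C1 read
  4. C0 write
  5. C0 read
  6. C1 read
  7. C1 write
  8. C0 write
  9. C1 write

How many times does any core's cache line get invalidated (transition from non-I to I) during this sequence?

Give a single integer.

Op 1: C1 write [C1 write: invalidate none -> C1=M] -> [I,M] (invalidations this op: 0; running total: 0)
Op 2: C1 read [C1 read: already in M, no change] -> [I,M] (invalidations this op: 0; running total: 0)
Op 3: C1 read [C1 read: already in M, no change] -> [I,M] (invalidations this op: 0; running total: 0)
Op 4: C0 write [C0 write: invalidate ['C1=M'] -> C0=M] -> [M,I] (invalidations this op: 1; running total: 1)
Op 5: C0 read [C0 read: already in M, no change] -> [M,I] (invalidations this op: 0; running total: 1)
Op 6: C1 read [C1 read from I: others=['C0=M'] -> C1=S, others downsized to S] -> [S,S] (invalidations this op: 0; running total: 1)
Op 7: C1 write [C1 write: invalidate ['C0=S'] -> C1=M] -> [I,M] (invalidations this op: 1; running total: 2)
Op 8: C0 write [C0 write: invalidate ['C1=M'] -> C0=M] -> [M,I] (invalidations this op: 1; running total: 3)
Op 9: C1 write [C1 write: invalidate ['C0=M'] -> C1=M] -> [I,M] (invalidations this op: 1; running total: 4)

Answer: 4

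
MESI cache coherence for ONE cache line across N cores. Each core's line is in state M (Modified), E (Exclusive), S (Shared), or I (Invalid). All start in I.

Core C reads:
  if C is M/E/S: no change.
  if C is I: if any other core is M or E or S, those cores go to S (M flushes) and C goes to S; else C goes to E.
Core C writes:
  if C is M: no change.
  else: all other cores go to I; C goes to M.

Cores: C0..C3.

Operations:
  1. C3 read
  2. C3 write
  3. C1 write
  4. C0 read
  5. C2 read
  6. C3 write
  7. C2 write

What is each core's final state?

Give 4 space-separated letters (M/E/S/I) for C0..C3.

Answer: I I M I

Derivation:
Op 1: C3 read [C3 read from I: no other sharers -> C3=E (exclusive)] -> [I,I,I,E]
Op 2: C3 write [C3 write: invalidate none -> C3=M] -> [I,I,I,M]
Op 3: C1 write [C1 write: invalidate ['C3=M'] -> C1=M] -> [I,M,I,I]
Op 4: C0 read [C0 read from I: others=['C1=M'] -> C0=S, others downsized to S] -> [S,S,I,I]
Op 5: C2 read [C2 read from I: others=['C0=S', 'C1=S'] -> C2=S, others downsized to S] -> [S,S,S,I]
Op 6: C3 write [C3 write: invalidate ['C0=S', 'C1=S', 'C2=S'] -> C3=M] -> [I,I,I,M]
Op 7: C2 write [C2 write: invalidate ['C3=M'] -> C2=M] -> [I,I,M,I]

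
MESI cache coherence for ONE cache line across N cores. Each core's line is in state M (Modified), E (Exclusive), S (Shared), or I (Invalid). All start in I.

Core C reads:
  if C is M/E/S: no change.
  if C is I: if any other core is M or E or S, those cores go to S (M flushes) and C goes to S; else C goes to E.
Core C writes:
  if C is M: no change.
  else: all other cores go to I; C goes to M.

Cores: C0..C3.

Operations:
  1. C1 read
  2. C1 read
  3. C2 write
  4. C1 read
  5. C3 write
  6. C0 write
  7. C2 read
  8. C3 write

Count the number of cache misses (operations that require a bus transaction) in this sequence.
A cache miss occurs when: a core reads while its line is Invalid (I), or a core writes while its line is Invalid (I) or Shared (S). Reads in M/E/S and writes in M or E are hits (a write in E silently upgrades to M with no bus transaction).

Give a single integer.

Op 1: C1 read [C1 read from I: no other sharers -> C1=E (exclusive)] -> [I,E,I,I] [MISS #1: read from I]
Op 2: C1 read [C1 read: already in E, no change] -> [I,E,I,I] [hit: read from E]
Op 3: C2 write [C2 write: invalidate ['C1=E'] -> C2=M] -> [I,I,M,I] [MISS #2: write from I]
Op 4: C1 read [C1 read from I: others=['C2=M'] -> C1=S, others downsized to S] -> [I,S,S,I] [MISS #3: read from I]
Op 5: C3 write [C3 write: invalidate ['C1=S', 'C2=S'] -> C3=M] -> [I,I,I,M] [MISS #4: write from I]
Op 6: C0 write [C0 write: invalidate ['C3=M'] -> C0=M] -> [M,I,I,I] [MISS #5: write from I]
Op 7: C2 read [C2 read from I: others=['C0=M'] -> C2=S, others downsized to S] -> [S,I,S,I] [MISS #6: read from I]
Op 8: C3 write [C3 write: invalidate ['C0=S', 'C2=S'] -> C3=M] -> [I,I,I,M] [MISS #7: write from I]

Answer: 7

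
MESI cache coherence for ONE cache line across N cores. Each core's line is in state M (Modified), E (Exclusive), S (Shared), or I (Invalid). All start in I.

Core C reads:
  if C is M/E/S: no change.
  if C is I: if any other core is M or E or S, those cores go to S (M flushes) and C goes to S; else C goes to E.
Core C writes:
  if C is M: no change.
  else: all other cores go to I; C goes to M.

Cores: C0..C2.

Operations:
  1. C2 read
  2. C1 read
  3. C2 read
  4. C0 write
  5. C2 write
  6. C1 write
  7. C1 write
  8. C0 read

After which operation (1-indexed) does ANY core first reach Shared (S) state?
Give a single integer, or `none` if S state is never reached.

Answer: 2

Derivation:
Op 1: C2 read [C2 read from I: no other sharers -> C2=E (exclusive)] -> [I,I,E]
Op 2: C1 read [C1 read from I: others=['C2=E'] -> C1=S, others downsized to S] -> [I,S,S]
  -> First S state at op 2; remaining ops need not be traced.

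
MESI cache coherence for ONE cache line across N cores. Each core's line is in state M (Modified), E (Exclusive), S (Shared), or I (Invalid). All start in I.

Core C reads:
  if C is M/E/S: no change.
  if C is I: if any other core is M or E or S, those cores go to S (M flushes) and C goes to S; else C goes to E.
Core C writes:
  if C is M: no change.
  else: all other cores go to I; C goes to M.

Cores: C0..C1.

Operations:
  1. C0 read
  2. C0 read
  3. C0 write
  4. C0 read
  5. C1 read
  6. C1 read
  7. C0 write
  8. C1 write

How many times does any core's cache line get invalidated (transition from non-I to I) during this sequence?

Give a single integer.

Op 1: C0 read [C0 read from I: no other sharers -> C0=E (exclusive)] -> [E,I] (invalidations this op: 0; running total: 0)
Op 2: C0 read [C0 read: already in E, no change] -> [E,I] (invalidations this op: 0; running total: 0)
Op 3: C0 write [C0 write: invalidate none -> C0=M] -> [M,I] (invalidations this op: 0; running total: 0)
Op 4: C0 read [C0 read: already in M, no change] -> [M,I] (invalidations this op: 0; running total: 0)
Op 5: C1 read [C1 read from I: others=['C0=M'] -> C1=S, others downsized to S] -> [S,S] (invalidations this op: 0; running total: 0)
Op 6: C1 read [C1 read: already in S, no change] -> [S,S] (invalidations this op: 0; running total: 0)
Op 7: C0 write [C0 write: invalidate ['C1=S'] -> C0=M] -> [M,I] (invalidations this op: 1; running total: 1)
Op 8: C1 write [C1 write: invalidate ['C0=M'] -> C1=M] -> [I,M] (invalidations this op: 1; running total: 2)

Answer: 2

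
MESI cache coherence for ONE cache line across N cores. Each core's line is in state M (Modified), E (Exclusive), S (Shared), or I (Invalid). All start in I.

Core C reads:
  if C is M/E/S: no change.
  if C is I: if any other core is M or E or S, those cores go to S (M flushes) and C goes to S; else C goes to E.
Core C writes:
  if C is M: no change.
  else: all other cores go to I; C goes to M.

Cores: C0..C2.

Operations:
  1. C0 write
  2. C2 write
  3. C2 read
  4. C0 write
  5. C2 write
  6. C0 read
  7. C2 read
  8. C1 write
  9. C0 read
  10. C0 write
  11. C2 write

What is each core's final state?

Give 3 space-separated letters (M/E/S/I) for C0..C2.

Answer: I I M

Derivation:
Op 1: C0 write [C0 write: invalidate none -> C0=M] -> [M,I,I]
Op 2: C2 write [C2 write: invalidate ['C0=M'] -> C2=M] -> [I,I,M]
Op 3: C2 read [C2 read: already in M, no change] -> [I,I,M]
Op 4: C0 write [C0 write: invalidate ['C2=M'] -> C0=M] -> [M,I,I]
Op 5: C2 write [C2 write: invalidate ['C0=M'] -> C2=M] -> [I,I,M]
Op 6: C0 read [C0 read from I: others=['C2=M'] -> C0=S, others downsized to S] -> [S,I,S]
Op 7: C2 read [C2 read: already in S, no change] -> [S,I,S]
Op 8: C1 write [C1 write: invalidate ['C0=S', 'C2=S'] -> C1=M] -> [I,M,I]
Op 9: C0 read [C0 read from I: others=['C1=M'] -> C0=S, others downsized to S] -> [S,S,I]
Op 10: C0 write [C0 write: invalidate ['C1=S'] -> C0=M] -> [M,I,I]
Op 11: C2 write [C2 write: invalidate ['C0=M'] -> C2=M] -> [I,I,M]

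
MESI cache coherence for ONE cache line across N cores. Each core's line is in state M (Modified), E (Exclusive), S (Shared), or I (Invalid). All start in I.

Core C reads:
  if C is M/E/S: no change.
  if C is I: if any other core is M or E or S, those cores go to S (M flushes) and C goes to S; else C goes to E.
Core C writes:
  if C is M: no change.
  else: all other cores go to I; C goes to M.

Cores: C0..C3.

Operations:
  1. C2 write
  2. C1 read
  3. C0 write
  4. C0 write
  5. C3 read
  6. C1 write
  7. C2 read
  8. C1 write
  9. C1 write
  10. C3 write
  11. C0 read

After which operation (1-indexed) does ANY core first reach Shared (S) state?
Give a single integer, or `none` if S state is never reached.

Answer: 2

Derivation:
Op 1: C2 write [C2 write: invalidate none -> C2=M] -> [I,I,M,I]
Op 2: C1 read [C1 read from I: others=['C2=M'] -> C1=S, others downsized to S] -> [I,S,S,I]
  -> First S state at op 2; remaining ops need not be traced.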